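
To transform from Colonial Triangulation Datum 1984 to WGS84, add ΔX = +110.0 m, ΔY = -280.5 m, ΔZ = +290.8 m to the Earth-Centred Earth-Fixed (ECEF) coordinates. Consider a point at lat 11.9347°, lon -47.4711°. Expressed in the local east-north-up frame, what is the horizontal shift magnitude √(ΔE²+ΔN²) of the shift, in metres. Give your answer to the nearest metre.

251 m

The local east axis at (φ, λ) is (−sin λ, cos λ, 0), so ΔE = −sin(-47.4711°)·110.0 + cos(-47.4711°)·(-280.5) = -108.54 m.
The local north axis is (−sin φ cos λ, −sin φ sin λ, cos φ), giving ΔN = -15.377 − 42.747 + 284.514 = 226.39 m.
Horizontal magnitude = √(ΔE² + ΔN²) = √((-108.54)² + 226.39²) = 251.07 m.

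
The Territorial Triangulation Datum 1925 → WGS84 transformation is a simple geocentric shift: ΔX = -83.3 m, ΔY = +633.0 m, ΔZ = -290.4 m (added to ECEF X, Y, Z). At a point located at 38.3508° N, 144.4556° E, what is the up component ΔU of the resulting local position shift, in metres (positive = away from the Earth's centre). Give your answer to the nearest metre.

The local up (radial) axis is (cos φ cos λ, cos φ sin λ, sin φ), giving ΔU = 53.154 + 288.583 − 180.186 = 161.55 m.

ΔU = 162 m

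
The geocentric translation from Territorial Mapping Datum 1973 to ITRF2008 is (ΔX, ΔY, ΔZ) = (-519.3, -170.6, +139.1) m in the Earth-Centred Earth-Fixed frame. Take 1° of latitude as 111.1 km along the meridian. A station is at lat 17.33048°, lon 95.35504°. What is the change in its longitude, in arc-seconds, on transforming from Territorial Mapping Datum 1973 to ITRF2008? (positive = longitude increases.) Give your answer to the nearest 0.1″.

sin φ = 0.297883, cos φ = 0.954602, sin λ = 0.995636, cos λ = -0.093327.
East component: ΔE = −sin λ·ΔX + cos λ·ΔY = −(0.995636)(-519.3) + (-0.093327)(-170.6) = 532.96 m.
1° of latitude spans 111100 m; at latitude φ, 1° of longitude spans that × cos φ = 106056.3 m, so Δλ = 532.96 / 106056.3 × 3600 = 18.091″.

Δλ = 18.1″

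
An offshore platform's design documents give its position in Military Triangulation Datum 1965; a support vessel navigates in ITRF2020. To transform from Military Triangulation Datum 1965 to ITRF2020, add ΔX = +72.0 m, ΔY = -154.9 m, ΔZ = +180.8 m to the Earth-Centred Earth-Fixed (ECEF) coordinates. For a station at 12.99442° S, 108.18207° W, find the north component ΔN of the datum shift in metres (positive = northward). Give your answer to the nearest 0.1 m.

At φ = -12.99442°, λ = -108.18207°: sin φ = -0.224856, cos φ = 0.974392, sin λ = -0.950070, cos λ = -0.312038.
ΔN = −sin φ cos λ·ΔX − sin φ sin λ·ΔY + cos φ·ΔZ = −(-0.224856)(-0.312038)(72.0) − (-0.224856)(-0.950070)(-154.9) + (0.974392)(180.8) = 204.21 m.

ΔN = 204.2 m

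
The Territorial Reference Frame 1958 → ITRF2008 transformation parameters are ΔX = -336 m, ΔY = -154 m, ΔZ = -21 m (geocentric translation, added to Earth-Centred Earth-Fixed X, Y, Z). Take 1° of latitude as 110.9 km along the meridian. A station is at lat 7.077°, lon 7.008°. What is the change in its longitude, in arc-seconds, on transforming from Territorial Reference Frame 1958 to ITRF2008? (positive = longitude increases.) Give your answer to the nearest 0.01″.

sin φ = 0.123203, cos φ = 0.992381, sin λ = 0.122008, cos λ = 0.992529.
East component: ΔE = −sin λ·ΔX + cos λ·ΔY = −(0.122008)(-336) + (0.992529)(-154) = -111.85 m.
1° of latitude spans 110900 m; at latitude φ, 1° of longitude spans that × cos φ = 110055.1 m, so Δλ = -111.85 / 110055.1 × 3600 = -3.659″.

Δλ = -3.66″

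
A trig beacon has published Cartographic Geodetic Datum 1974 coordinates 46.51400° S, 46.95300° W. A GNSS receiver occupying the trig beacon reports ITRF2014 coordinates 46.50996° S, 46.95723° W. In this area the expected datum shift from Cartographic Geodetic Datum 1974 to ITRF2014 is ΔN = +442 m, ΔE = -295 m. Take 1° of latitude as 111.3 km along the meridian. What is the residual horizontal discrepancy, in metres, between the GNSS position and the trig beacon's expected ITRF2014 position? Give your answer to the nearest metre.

30 m

Observed coordinate differences: Δφ = +0.00404°, Δλ = -0.00423°.
Converting to metres (1° lat = 111300 m, cos φ = 0.688177): observed ΔN = 449.7 m, observed ΔE = -324.0 m.
Subtracting the expected shift leaves a residual of 449.7 − (442) = 7.7 m north and -324.0 − (-295) = -29.0 m east.
Residual distance = √(7.7² + (-29.0)²) = 30.0 m.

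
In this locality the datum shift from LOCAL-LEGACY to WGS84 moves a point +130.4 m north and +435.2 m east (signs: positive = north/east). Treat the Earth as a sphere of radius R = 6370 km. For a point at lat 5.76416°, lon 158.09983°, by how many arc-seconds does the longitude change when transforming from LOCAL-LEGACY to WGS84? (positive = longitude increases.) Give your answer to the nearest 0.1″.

At latitude 5.76416°, cos φ = 0.994944.
One radian of longitude at latitude φ spans R cos φ, so Δλ = ΔE / (R cos φ) = 435.2 / (6370000 × 0.994944) = 6.8667e-05 rad = 14.164″.

Δλ = 14.2″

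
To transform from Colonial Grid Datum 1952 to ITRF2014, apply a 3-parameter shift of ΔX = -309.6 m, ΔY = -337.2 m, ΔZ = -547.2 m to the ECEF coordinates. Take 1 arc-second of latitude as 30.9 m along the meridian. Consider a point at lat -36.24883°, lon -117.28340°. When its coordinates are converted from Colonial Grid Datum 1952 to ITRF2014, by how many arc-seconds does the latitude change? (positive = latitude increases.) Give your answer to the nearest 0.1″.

Δφ = -5.8″

sin φ = -0.591293, cos φ = 0.806457, sin λ = -0.888750, cos λ = -0.458392.
North component: ΔN = −sin φ cos λ·ΔX − sin φ sin λ·ΔY + cos φ·ΔZ = −(-0.591293)(-0.458392)(-309.6) − (-0.591293)(-0.888750)(-337.2) + (0.806457)(-547.2) = -180.18 m.
1° of latitude spans 3600 × 30.90 = 111240 m, so Δφ = -180.18 / 111240 × 3600 = -5.831″.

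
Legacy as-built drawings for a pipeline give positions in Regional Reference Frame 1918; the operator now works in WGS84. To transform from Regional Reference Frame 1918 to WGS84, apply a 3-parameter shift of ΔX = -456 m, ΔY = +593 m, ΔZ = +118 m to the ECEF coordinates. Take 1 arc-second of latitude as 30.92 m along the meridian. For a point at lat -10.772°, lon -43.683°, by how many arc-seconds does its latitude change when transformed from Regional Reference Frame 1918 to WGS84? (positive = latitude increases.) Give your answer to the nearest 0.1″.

sin φ = -0.186901, cos φ = 0.982379, sin λ = -0.690668, cos λ = 0.723172.
North component: ΔN = −sin φ cos λ·ΔX − sin φ sin λ·ΔY + cos φ·ΔZ = −(-0.186901)(0.723172)(-456) − (-0.186901)(-0.690668)(593) + (0.982379)(118) = -22.26 m.
1° of latitude spans 3600 × 30.92 = 111312 m, so Δφ = -22.26 / 111312 × 3600 = -0.720″.

Δφ = -0.7″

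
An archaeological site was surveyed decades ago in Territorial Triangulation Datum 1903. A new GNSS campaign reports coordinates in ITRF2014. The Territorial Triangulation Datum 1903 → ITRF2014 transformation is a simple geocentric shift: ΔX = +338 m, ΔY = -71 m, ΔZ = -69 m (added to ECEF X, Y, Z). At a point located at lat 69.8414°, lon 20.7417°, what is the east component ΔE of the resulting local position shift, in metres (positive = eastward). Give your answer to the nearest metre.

At φ = 69.8414°, λ = 20.7417°: sin φ = 0.938742, cos φ = 0.344620, sin λ = 0.354156, cos λ = 0.935187.
ΔE = −sin λ·ΔX + cos λ·ΔY = −(0.354156)·(338) + (0.935187)·(-71) = -186.10 m.

ΔE = -186 m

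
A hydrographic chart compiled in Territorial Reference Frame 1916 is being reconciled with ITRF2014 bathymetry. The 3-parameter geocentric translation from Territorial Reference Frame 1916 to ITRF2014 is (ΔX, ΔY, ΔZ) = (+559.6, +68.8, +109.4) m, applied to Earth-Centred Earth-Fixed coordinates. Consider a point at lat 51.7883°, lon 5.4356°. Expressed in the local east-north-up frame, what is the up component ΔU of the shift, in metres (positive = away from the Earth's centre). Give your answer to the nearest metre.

At φ = 51.7883°, λ = 5.4356°: sin φ = 0.785731, cos φ = 0.618569, sin λ = 0.094727, cos λ = 0.995503.
ΔU = cos φ cos λ·ΔX + cos φ sin λ·ΔY + sin φ·ΔZ = (0.618569)(0.995503)(559.6) + (0.618569)(0.094727)(68.8) + (0.785731)(109.4) = 434.58 m.

ΔU = 435 m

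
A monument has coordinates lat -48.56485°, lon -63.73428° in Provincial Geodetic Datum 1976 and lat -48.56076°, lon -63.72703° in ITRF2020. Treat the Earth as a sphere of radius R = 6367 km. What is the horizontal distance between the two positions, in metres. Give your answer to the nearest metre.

Δφ = -48.56076° − -48.56485° = +0.00409°; Δλ = -63.72703° − -63.73428° = +0.00725°.
1° along a meridian = πR/180 = 111125 m.
ΔN = Δφ × 111125 = 454.5 m; ΔE = Δλ × 111125 × cos(-48.56485°) = +0.00725 × 111125 × 0.661772 = 533.2 m.
Distance = √(ΔE² + ΔN²) = √(533.2² + 454.5²) = 700.6 m.

701 m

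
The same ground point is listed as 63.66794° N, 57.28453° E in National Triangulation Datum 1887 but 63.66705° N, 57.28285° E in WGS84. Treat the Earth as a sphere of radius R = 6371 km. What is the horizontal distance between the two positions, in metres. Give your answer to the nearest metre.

129 m

Δφ = 63.66705° − 63.66794° = -0.00089°; Δλ = 57.28285° − 57.28453° = -0.00168°.
1° along a meridian = πR/180 = 111195 m.
ΔN = Δφ × 111195 = -99.0 m; ΔE = Δλ × 111195 × cos(63.66794°) = -0.00168 × 111195 × 0.443573 = -82.9 m.
Distance = √(ΔE² + ΔN²) = √((-82.9)² + (-99.0)²) = 129.1 m.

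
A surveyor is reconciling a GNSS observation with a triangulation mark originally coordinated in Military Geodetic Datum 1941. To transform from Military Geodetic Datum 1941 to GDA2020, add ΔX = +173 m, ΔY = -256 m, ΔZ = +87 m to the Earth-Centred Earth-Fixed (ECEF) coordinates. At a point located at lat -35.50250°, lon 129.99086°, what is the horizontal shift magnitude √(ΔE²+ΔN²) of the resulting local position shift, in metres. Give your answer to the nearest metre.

At φ = -35.50250°, λ = 129.99086°: sin φ = -0.580738, cos φ = 0.814090, sin λ = 0.766147, cos λ = -0.642665.
ΔE = −sin λ·ΔX + cos λ·ΔY = −(0.766147)·(173) + (-0.642665)·(-256) = 31.98 m.
ΔN = −sin φ cos λ·ΔX − sin φ sin λ·ΔY + cos φ·ΔZ = −(-0.580738)(-0.642665)(173) − (-0.580738)(0.766147)(-256) + (0.814090)(87) = -107.64 m.
Horizontal magnitude = √(ΔE² + ΔN²) = √(31.98² + (-107.64)²) = 112.29 m.

112 m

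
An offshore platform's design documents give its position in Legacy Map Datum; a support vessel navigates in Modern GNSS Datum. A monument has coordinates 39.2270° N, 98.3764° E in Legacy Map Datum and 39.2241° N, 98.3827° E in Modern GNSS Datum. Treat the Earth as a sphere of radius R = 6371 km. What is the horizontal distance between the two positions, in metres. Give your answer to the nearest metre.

631 m

Δφ = 39.2241° − 39.2270° = -0.0029°; Δλ = 98.3827° − 98.3764° = +0.0063°.
1° along a meridian = πR/180 = 111195 m.
ΔN = Δφ × 111195 = -322.5 m; ΔE = Δλ × 111195 × cos(39.2270°) = +0.0063 × 111195 × 0.774647 = 542.7 m.
Distance = √(ΔE² + ΔN²) = √(542.7² + (-322.5)²) = 631.2 m.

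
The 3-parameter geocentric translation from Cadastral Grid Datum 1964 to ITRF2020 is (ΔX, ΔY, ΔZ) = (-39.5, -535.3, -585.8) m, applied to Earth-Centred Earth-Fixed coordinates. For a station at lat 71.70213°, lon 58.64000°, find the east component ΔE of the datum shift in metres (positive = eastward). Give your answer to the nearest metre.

At φ = 71.70213°, λ = 58.64000°: sin φ = 0.949437, cos φ = 0.313957, sin λ = 0.853914, cos λ = 0.520414.
ΔE = −sin λ·ΔX + cos λ·ΔY = −(0.853914)·(-39.5) + (0.520414)·(-535.3) = -244.85 m.

ΔE = -245 m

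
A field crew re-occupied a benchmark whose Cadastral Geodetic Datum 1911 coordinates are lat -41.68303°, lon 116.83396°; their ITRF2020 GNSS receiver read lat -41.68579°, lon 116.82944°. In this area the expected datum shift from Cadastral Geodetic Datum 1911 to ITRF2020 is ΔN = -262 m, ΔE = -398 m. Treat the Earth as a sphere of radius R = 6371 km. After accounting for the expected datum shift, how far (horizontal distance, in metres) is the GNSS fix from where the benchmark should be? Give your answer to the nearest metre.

Observed coordinate differences: Δφ = -0.00276°, Δλ = -0.00452°.
Converting to metres (1° lat = 111195 m, cos φ = 0.746835): observed ΔN = -306.9 m, observed ΔE = -375.4 m.
Subtracting the expected shift leaves a residual of -306.9 − (-262) = -44.9 m north and -375.4 − (-398) = 22.6 m east.
Residual distance = √((-44.9)² + 22.6²) = 50.3 m.

50 m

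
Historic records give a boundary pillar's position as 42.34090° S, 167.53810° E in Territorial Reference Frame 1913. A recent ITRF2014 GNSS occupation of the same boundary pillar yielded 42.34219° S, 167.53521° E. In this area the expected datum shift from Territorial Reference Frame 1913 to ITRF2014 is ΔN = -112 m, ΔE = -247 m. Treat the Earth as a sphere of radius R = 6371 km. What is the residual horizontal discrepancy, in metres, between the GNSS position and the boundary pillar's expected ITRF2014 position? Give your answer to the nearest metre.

33 m

Observed coordinate differences: Δφ = -0.00129°, Δλ = -0.00289°.
Converting to metres (1° lat = 111195 m, cos φ = 0.739150): observed ΔN = -143.4 m, observed ΔE = -237.5 m.
Subtracting the expected shift leaves a residual of -143.4 − (-112) = -31.4 m north and -237.5 − (-247) = 9.5 m east.
Residual distance = √((-31.4)² + 9.5²) = 32.8 m.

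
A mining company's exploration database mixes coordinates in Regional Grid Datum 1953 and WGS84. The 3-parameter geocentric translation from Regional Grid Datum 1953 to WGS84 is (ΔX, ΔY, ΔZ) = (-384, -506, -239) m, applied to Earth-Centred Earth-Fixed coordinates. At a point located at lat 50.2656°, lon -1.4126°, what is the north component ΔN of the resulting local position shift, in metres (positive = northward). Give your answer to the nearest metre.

At φ = 50.2656°, λ = -1.4126°: sin φ = 0.769016, cos φ = 0.639230, sin λ = -0.024652, cos λ = 0.999696.
ΔN = −sin φ cos λ·ΔX − sin φ sin λ·ΔY + cos φ·ΔZ = −(0.769016)(0.999696)(-384) − (0.769016)(-0.024652)(-506) + (0.639230)(-239) = 132.84 m.

ΔN = 133 m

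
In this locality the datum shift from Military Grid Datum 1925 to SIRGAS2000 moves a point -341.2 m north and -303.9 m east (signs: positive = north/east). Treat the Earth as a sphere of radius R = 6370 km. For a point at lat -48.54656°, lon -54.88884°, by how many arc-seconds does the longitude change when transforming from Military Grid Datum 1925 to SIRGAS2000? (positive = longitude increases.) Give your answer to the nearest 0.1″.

Δλ = -14.9″

At latitude -48.54656°, cos φ = 0.662011.
One radian of longitude at latitude φ spans R cos φ, so Δλ = ΔE / (R cos φ) = -303.9 / (6370000 × 0.662011) = -7.2065e-05 rad = -14.865″.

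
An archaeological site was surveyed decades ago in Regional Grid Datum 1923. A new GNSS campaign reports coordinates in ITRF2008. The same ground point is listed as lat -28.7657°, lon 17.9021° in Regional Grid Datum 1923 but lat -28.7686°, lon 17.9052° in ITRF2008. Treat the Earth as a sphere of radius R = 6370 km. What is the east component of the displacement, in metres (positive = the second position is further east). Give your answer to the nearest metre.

ΔE = 302 m

Δφ = -28.7686° − -28.7657° = -0.0029°; Δλ = 17.9052° − 17.9021° = +0.0031°.
1° along a meridian = πR/180 = 111177 m.
ΔN = Δφ × 111177 = -322.4 m; ΔE = Δλ × 111177 × cos(-28.7657°) = +0.0031 × 111177 × 0.876595 = 302.1 m.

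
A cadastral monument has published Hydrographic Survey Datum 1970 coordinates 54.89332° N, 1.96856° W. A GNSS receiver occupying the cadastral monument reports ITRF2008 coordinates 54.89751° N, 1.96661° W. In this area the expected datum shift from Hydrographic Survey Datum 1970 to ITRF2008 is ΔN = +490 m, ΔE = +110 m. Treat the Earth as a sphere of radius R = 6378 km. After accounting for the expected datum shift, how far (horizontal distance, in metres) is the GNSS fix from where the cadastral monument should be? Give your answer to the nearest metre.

28 m

Observed coordinate differences: Δφ = +0.00419°, Δλ = +0.00195°.
Converting to metres (1° lat = 111317 m, cos φ = 0.575101): observed ΔN = 466.4 m, observed ΔE = 124.8 m.
Subtracting the expected shift leaves a residual of 466.4 − (490) = -23.6 m north and 124.8 − (110) = 14.8 m east.
Residual distance = √((-23.6)² + 14.8²) = 27.9 m.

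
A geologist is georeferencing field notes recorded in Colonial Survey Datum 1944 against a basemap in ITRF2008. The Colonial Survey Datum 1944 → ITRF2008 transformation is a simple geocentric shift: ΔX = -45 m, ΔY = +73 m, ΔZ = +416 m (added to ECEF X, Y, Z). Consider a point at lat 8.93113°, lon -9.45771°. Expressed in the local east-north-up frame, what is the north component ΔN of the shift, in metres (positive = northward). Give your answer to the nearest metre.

ΔN = 420 m

At φ = 8.93113°, λ = -9.45771°: sin φ = 0.155247, cos φ = 0.987876, sin λ = -0.164320, cos λ = 0.986407.
ΔN = −sin φ cos λ·ΔX − sin φ sin λ·ΔY + cos φ·ΔZ = −(0.155247)(0.986407)(-45) − (0.155247)(-0.164320)(73) + (0.987876)(416) = 419.71 m.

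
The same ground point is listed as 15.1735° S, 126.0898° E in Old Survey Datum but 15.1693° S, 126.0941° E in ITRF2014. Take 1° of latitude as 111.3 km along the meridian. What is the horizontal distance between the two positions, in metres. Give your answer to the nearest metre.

657 m

Δφ = -15.1693° − -15.1735° = +0.0042°; Δλ = 126.0941° − 126.0898° = +0.0043°.
ΔN = Δφ × 111300 = 467.5 m; ΔE = Δλ × 111300 × cos(-15.1735°) = +0.0043 × 111300 × 0.965138 = 461.9 m.
Distance = √(ΔE² + ΔN²) = √(461.9² + 467.5²) = 657.2 m.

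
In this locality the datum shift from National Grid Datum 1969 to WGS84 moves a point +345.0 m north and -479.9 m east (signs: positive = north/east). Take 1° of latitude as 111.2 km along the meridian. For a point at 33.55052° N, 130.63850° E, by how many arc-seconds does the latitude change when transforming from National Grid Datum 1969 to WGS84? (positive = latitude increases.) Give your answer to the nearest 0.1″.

1° of latitude = 111.2 km, so Δφ = 345.0 / 111200 = 0.0031025° = 11.169″.

Δφ = 11.2″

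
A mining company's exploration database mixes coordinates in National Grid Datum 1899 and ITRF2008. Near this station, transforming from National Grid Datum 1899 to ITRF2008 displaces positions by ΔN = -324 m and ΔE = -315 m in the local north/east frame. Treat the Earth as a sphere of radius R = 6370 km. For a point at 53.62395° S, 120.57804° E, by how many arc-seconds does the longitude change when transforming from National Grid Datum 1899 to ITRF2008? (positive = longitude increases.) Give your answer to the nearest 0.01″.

Δλ = -17.20″

At latitude -53.62395°, cos φ = 0.593082.
One radian of longitude at latitude φ spans R cos φ, so Δλ = ΔE / (R cos φ) = -315.0 / (6370000 × 0.593082) = -8.3379e-05 rad = -17.198″.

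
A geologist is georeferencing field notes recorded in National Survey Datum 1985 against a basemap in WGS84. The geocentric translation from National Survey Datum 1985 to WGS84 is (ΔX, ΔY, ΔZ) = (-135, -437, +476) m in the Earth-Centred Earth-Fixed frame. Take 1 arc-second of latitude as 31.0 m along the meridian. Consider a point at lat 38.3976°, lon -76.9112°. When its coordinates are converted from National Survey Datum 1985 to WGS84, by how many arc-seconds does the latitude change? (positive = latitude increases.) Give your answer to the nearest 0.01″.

sin φ = 0.621115, cos φ = 0.783719, sin λ = -0.974020, cos λ = 0.226461.
North component: ΔN = −sin φ cos λ·ΔX − sin φ sin λ·ΔY + cos φ·ΔZ = −(0.621115)(0.226461)(-135) − (0.621115)(-0.974020)(-437) + (0.783719)(476) = 127.66 m.
1° of latitude spans 3600 × 31.00 = 111600 m, so Δφ = 127.66 / 111600 × 3600 = 4.118″.

Δφ = 4.12″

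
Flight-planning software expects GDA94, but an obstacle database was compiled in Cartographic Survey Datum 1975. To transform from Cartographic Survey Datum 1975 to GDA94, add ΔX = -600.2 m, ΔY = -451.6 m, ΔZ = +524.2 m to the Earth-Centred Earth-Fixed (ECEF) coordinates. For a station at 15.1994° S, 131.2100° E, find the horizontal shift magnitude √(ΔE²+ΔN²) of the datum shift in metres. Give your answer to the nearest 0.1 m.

912.1 m

At φ = -15.1994°, λ = 131.2100°: sin φ = -0.262179, cos φ = 0.965019, sin λ = 0.752300, cos λ = -0.658821.
ΔE = −sin λ·ΔX + cos λ·ΔY = −(0.752300)·(-600.2) + (-0.658821)·(-451.6) = 749.05 m.
ΔN = −sin φ cos λ·ΔX − sin φ sin λ·ΔY + cos φ·ΔZ = −(-0.262179)(-0.658821)(-600.2) − (-0.262179)(0.752300)(-451.6) + (0.965019)(524.2) = 520.46 m.
Horizontal magnitude = √(ΔE² + ΔN²) = √(749.05² + 520.46²) = 912.12 m.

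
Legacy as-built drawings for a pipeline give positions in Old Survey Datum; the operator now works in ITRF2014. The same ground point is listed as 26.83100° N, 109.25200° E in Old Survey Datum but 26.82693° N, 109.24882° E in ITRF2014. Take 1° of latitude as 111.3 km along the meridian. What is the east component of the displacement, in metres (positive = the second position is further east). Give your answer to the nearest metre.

ΔE = -316 m

Δφ = 26.82693° − 26.83100° = -0.00407°; Δλ = 109.24882° − 109.25200° = -0.00318°.
ΔN = Δφ × 111300 = -453.0 m; ΔE = Δλ × 111300 × cos(26.83100°) = -0.00318 × 111300 × 0.892342 = -315.8 m.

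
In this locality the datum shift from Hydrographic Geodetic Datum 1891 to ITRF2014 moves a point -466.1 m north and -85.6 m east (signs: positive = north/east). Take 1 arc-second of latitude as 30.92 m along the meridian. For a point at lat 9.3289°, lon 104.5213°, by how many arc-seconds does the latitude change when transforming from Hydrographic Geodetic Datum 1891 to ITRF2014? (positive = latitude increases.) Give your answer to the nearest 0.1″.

Δφ = -15.1″

1″ of latitude = 30.92 m, so Δφ = -466.1 / 30.92 = -15.074″.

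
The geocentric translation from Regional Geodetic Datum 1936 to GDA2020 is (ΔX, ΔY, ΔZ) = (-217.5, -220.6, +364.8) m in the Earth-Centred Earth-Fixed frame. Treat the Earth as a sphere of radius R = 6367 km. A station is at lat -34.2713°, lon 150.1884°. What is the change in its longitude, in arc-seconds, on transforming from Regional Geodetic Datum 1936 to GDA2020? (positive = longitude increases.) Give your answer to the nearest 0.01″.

sin φ = -0.563112, cos φ = 0.826380, sin λ = 0.497150, cos λ = -0.867665.
East component: ΔE = −sin λ·ΔX + cos λ·ΔY = −(0.497150)(-217.5) + (-0.867665)(-220.6) = 299.54 m.
1° of latitude spans πR/180 = 111125 m; at latitude φ, 1° of longitude spans that × cos φ = 91831.6 m, so Δλ = 299.54 / 91831.6 × 3600 = 11.743″.

Δλ = 11.74″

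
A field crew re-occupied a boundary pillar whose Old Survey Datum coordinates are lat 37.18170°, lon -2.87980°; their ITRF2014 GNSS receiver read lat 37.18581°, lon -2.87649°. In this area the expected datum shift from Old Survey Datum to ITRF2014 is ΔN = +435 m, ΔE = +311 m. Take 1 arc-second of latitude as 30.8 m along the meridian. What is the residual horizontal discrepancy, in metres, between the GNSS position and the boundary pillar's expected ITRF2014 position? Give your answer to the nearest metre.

Observed coordinate differences: Δφ = +0.00411°, Δλ = +0.00331°.
Converting to metres (1° lat = 110880 m, cos φ = 0.796723): observed ΔN = 455.7 m, observed ΔE = 292.4 m.
Subtracting the expected shift leaves a residual of 455.7 − (435) = 20.7 m north and 292.4 − (311) = -18.6 m east.
Residual distance = √(20.7² + (-18.6)²) = 27.8 m.

28 m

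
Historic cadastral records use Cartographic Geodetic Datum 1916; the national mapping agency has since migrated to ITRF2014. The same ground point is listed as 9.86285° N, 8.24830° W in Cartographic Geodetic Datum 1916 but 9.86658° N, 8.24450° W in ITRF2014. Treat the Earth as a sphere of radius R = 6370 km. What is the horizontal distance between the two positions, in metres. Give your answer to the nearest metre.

Δφ = 9.86658° − 9.86285° = +0.00373°; Δλ = -8.24450° − -8.24830° = +0.00380°.
1° along a meridian = πR/180 = 111177 m.
ΔN = Δφ × 111177 = 414.7 m; ΔE = Δλ × 111177 × cos(9.86285°) = +0.00380 × 111177 × 0.985221 = 416.2 m.
Distance = √(ΔE² + ΔN²) = √(416.2² + 414.7²) = 587.6 m.

588 m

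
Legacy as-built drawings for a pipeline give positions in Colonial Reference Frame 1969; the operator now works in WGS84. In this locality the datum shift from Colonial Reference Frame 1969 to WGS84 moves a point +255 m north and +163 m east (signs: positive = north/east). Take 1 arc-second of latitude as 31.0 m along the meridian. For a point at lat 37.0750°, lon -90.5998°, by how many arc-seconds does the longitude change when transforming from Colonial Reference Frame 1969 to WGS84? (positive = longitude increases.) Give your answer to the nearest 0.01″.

Δλ = 6.59″

At latitude 37.0750°, cos φ = 0.797847.
1″ of longitude at this latitude = 31.00 × cos φ = 24.7333 m, so Δλ = 163.0 / 24.7333 = 6.590″.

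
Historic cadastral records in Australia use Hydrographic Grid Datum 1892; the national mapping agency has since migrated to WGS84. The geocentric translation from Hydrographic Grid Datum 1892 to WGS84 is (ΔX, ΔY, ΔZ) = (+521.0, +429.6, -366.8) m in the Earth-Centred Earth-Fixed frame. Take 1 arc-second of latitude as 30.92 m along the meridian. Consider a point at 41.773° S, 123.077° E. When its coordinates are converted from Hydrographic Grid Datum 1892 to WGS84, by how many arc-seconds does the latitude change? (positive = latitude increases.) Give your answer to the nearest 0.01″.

Δφ = -7.22″

sin φ = -0.666181, cos φ = 0.745790, sin λ = 0.837938, cos λ = -0.545766.
North component: ΔN = −sin φ cos λ·ΔX − sin φ sin λ·ΔY + cos φ·ΔZ = −(-0.666181)(-0.545766)(521.0) − (-0.666181)(0.837938)(429.6) + (0.745790)(-366.8) = -223.17 m.
1° of latitude spans 3600 × 30.92 = 111312 m, so Δφ = -223.17 / 111312 × 3600 = -7.218″.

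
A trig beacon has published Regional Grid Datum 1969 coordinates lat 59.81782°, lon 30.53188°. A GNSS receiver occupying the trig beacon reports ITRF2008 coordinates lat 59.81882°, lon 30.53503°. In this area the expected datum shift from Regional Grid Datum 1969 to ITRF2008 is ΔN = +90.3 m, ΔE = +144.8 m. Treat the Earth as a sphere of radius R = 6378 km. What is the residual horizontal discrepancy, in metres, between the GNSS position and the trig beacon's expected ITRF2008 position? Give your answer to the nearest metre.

Observed coordinate differences: Δφ = +0.00100°, Δλ = +0.00315°.
Converting to metres (1° lat = 111317 m, cos φ = 0.502751): observed ΔN = 111.3 m, observed ΔE = 176.3 m.
Subtracting the expected shift leaves a residual of 111.3 − (90.3) = 21.0 m north and 176.3 − (144.8) = 31.5 m east.
Residual distance = √(21.0² + 31.5²) = 37.9 m.

38 m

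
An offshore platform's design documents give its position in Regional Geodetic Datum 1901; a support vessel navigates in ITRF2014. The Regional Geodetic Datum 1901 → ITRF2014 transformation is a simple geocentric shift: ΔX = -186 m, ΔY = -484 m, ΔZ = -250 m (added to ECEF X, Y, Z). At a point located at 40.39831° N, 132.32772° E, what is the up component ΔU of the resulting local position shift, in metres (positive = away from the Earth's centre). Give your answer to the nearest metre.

ΔU = -339 m

At φ = 40.39831°, λ = 132.32772°: sin φ = 0.648097, cos φ = 0.761557, sin λ = 0.739305, cos λ = -0.673370.
ΔU = cos φ cos λ·ΔX + cos φ sin λ·ΔY + sin φ·ΔZ = (0.761557)(-0.673370)(-186) + (0.761557)(0.739305)(-484) + (0.648097)(-250) = -339.15 m.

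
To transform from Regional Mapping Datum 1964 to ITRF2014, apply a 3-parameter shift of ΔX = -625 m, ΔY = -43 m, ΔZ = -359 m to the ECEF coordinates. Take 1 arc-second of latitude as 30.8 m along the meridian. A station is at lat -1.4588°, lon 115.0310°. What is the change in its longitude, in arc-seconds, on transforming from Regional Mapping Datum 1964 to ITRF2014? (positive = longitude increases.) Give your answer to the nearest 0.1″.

sin φ = -0.025458, cos φ = 0.999676, sin λ = 0.906079, cos λ = -0.423109.
East component: ΔE = −sin λ·ΔX + cos λ·ΔY = −(0.906079)(-625) + (-0.423109)(-43) = 584.49 m.
1° of latitude spans 3600 × 30.80 = 110880 m; at latitude φ, 1° of longitude spans that × cos φ = 110844.1 m, so Δλ = 584.49 / 110844.1 × 3600 = 18.983″.

Δλ = 19.0″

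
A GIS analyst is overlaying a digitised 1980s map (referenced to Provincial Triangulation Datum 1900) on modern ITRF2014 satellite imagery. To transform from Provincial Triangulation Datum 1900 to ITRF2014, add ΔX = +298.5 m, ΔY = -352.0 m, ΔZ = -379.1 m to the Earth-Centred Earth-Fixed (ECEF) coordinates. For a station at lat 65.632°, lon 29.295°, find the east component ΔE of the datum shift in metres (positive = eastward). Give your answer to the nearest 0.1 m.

At φ = 65.632°, λ = 29.295°: sin φ = 0.910914, cos φ = 0.412596, sin λ = 0.489306, cos λ = 0.872112.
ΔE = −sin λ·ΔX + cos λ·ΔY = −(0.489306)·(298.5) + (0.872112)·(-352.0) = -453.04 m.

ΔE = -453.0 m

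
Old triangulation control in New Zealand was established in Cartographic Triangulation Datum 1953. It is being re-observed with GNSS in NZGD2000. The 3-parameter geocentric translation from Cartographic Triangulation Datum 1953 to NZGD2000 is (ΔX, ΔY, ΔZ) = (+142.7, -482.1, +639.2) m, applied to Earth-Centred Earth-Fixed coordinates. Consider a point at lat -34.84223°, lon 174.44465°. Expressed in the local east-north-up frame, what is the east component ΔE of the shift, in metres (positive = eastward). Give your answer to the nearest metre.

ΔE = 466 m

At φ = -34.84223°, λ = 174.44465°: sin φ = -0.571319, cos φ = 0.820728, sin λ = 0.096807, cos λ = -0.995303.
ΔE = −sin λ·ΔX + cos λ·ΔY = −(0.096807)·(142.7) + (-0.995303)·(-482.1) = 466.02 m.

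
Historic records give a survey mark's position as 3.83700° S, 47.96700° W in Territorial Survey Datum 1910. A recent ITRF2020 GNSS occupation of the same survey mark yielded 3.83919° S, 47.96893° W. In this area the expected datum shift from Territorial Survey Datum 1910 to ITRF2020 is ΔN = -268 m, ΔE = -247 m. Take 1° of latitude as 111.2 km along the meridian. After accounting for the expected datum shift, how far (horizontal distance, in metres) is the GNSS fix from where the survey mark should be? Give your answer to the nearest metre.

Observed coordinate differences: Δφ = -0.00219°, Δλ = -0.00193°.
Converting to metres (1° lat = 111200 m, cos φ = 0.997758): observed ΔN = -243.5 m, observed ΔE = -214.1 m.
Subtracting the expected shift leaves a residual of -243.5 − (-268) = 24.5 m north and -214.1 − (-247) = 32.9 m east.
Residual distance = √(24.5² + 32.9²) = 41.0 m.

41 m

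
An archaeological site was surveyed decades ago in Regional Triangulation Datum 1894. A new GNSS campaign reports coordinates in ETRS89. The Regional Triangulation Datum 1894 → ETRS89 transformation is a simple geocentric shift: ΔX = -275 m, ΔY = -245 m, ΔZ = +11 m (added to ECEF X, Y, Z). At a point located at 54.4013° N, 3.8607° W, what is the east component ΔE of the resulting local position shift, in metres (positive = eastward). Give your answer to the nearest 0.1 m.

At φ = 54.4013°, λ = -3.8607°: sin φ = 0.813114, cos φ = 0.582105, sin λ = -0.067331, cos λ = 0.997731.
ΔE = −sin λ·ΔX + cos λ·ΔY = −(-0.067331)·(-275) + (0.997731)·(-245) = -262.96 m.

ΔE = -263.0 m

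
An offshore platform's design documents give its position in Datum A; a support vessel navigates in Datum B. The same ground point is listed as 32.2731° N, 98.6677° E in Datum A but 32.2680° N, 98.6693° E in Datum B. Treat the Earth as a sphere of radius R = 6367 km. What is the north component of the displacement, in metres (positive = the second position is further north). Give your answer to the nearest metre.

Δφ = 32.2680° − 32.2731° = -0.0051°; Δλ = 98.6693° − 98.6677° = +0.0016°.
1° along a meridian = πR/180 = 111125 m.
ΔN = Δφ × 111125 = -566.7 m; ΔE = Δλ × 111125 × cos(32.2731°) = +0.0016 × 111125 × 0.845513 = 150.3 m.

ΔN = -567 m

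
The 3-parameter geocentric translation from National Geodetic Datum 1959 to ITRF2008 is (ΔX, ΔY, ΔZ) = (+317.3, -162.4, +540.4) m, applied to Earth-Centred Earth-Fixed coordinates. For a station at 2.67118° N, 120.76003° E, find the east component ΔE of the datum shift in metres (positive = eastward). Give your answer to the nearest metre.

ΔE = -190 m

At φ = 2.67118°, λ = 120.76003°: sin φ = 0.046604, cos φ = 0.998913, sin λ = 0.859317, cos λ = -0.511444.
ΔE = −sin λ·ΔX + cos λ·ΔY = −(0.859317)·(317.3) + (-0.511444)·(-162.4) = -189.60 m.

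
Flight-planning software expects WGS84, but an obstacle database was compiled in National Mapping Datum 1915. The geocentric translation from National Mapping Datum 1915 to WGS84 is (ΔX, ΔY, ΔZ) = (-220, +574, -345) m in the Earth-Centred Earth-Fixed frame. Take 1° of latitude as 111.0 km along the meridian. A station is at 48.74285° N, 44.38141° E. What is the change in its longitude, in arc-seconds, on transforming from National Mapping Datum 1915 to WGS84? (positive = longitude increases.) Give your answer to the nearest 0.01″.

sin φ = 0.751758, cos φ = 0.659440, sin λ = 0.699431, cos λ = 0.714700.
East component: ΔE = −sin λ·ΔX + cos λ·ΔY = −(0.699431)(-220) + (0.714700)(574) = 564.11 m.
1° of latitude spans 111000 m; at latitude φ, 1° of longitude spans that × cos φ = 73197.8 m, so Δλ = 564.11 / 73197.8 × 3600 = 27.744″.

Δλ = 27.74″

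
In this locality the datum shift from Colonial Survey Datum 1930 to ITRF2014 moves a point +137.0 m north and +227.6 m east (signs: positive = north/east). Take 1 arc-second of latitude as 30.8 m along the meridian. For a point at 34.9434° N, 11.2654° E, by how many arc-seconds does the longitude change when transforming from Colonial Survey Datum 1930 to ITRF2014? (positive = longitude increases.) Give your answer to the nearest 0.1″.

At latitude 34.9434°, cos φ = 0.819718.
1″ of longitude at this latitude = 30.80 × cos φ = 25.2473 m, so Δλ = 227.6 / 25.2473 = 9.015″.

Δλ = 9.0″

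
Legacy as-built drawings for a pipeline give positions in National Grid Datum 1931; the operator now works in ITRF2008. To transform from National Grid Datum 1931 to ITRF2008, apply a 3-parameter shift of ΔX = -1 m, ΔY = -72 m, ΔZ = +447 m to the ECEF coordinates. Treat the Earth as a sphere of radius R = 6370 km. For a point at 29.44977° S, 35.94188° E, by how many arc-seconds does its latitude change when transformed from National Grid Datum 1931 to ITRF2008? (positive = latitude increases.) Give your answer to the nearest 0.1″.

sin φ = -0.491660, cos φ = 0.870787, sin λ = 0.586964, cos λ = 0.809613.
North component: ΔN = −sin φ cos λ·ΔX − sin φ sin λ·ΔY + cos φ·ΔZ = −(-0.491660)(0.809613)(-1) − (-0.491660)(0.586964)(-72) + (0.870787)(447) = 368.07 m.
1° of latitude spans πR/180 = 111177 m, so Δφ = 368.07 / 111177 × 3600 = 11.918″.

Δφ = 11.9″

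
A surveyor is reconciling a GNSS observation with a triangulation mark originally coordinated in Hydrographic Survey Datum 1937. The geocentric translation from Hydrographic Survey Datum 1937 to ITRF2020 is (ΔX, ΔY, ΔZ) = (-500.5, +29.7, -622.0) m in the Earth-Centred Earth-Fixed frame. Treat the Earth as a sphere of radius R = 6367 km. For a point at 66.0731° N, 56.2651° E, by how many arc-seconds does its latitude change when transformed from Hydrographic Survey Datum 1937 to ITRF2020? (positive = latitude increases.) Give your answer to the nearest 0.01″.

Δφ = -0.67″

sin φ = 0.914064, cos φ = 0.405571, sin λ = 0.831616, cos λ = 0.555351.
North component: ΔN = −sin φ cos λ·ΔX − sin φ sin λ·ΔY + cos φ·ΔZ = −(0.914064)(0.555351)(-500.5) − (0.914064)(0.831616)(29.7) + (0.405571)(-622.0) = -20.77 m.
1° of latitude spans πR/180 = 111125 m, so Δφ = -20.77 / 111125 × 3600 = -0.673″.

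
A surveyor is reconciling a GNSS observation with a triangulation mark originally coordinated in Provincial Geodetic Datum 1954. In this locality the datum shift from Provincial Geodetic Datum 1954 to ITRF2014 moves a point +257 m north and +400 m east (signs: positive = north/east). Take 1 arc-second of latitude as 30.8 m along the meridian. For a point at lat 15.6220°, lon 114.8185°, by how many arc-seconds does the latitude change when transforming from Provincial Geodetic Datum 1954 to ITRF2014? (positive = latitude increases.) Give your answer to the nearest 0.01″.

1″ of latitude = 30.80 m, so Δφ = 257.0 / 30.80 = 8.344″.

Δφ = 8.34″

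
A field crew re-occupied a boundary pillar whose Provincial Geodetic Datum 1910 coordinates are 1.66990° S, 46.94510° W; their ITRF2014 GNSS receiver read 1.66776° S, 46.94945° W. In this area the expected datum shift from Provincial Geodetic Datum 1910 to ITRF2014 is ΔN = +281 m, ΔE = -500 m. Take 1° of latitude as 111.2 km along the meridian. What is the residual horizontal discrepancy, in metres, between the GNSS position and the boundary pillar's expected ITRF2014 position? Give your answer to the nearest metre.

Observed coordinate differences: Δφ = +0.00214°, Δλ = -0.00435°.
Converting to metres (1° lat = 111200 m, cos φ = 0.999575): observed ΔN = 238.0 m, observed ΔE = -483.5 m.
Subtracting the expected shift leaves a residual of 238.0 − (281) = -43.0 m north and -483.5 − (-500) = 16.5 m east.
Residual distance = √((-43.0)² + 16.5²) = 46.1 m.

46 m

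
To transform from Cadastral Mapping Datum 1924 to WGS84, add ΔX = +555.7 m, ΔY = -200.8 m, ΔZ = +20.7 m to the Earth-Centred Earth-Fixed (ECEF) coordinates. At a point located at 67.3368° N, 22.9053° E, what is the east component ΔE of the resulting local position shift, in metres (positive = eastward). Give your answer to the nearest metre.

ΔE = -401 m

The local east axis at (φ, λ) is (−sin λ, cos λ, 0), so ΔE = −sin(22.9053°)·555.7 + cos(22.9053°)·(-200.8) = -401.25 m.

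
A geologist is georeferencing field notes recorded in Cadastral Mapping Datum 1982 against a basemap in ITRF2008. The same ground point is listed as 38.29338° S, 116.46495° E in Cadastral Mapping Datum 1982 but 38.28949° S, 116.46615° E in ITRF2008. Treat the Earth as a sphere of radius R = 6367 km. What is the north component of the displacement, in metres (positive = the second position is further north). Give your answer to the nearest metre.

ΔN = 432 m

Δφ = -38.28949° − -38.29338° = +0.00389°; Δλ = 116.46615° − 116.46495° = +0.00120°.
1° along a meridian = πR/180 = 111125 m.
ΔN = Δφ × 111125 = 432.3 m; ΔE = Δλ × 111125 × cos(-38.29338°) = +0.00120 × 111125 × 0.784848 = 104.7 m.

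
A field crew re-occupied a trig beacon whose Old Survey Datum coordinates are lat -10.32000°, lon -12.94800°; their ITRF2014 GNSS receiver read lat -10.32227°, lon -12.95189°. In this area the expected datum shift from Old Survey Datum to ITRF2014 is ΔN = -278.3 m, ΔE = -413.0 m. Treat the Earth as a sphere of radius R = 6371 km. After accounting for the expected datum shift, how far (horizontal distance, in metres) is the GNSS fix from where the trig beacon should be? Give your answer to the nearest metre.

29 m

Observed coordinate differences: Δφ = -0.00227°, Δλ = -0.00389°.
Converting to metres (1° lat = 111195 m, cos φ = 0.983823): observed ΔN = -252.4 m, observed ΔE = -425.6 m.
Subtracting the expected shift leaves a residual of -252.4 − (-278.3) = 25.9 m north and -425.6 − (-413.0) = -12.6 m east.
Residual distance = √(25.9² + (-12.6)²) = 28.8 m.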